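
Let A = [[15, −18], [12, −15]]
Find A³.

[[135, −162], [108, −135]]

tr A = 0 and det A = −9, so the characteristic polynomial is λ² − (0)λ + (−9) with roots −3 and 3.
Eigenvectors give P = [[1, 3], [1, 2]] with P⁻¹ = [[−2, 3], [1, −1]], and A = P·diag(−3, 3)·P⁻¹.
Then A³ = P·diag(−27, 27)·P⁻¹ = [[−27, 81], [−27, 54]] · [[−2, 3], [1, −1]] = [[135, −162], [108, −135]].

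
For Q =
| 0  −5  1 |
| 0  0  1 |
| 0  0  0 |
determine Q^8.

Q is strictly triangular, hence nilpotent: Q^3 = 0, so Q^8 = 0.

[[0, 0, 0], [0, 0, 0], [0, 0, 0]]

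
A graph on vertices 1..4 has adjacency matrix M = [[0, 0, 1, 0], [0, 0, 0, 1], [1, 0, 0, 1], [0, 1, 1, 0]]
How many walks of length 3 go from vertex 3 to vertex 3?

The number of length-3 walks from vertex 3 to vertex 3 is entry (3,3) of M^3, where M is the adjacency matrix.
M^2 = [[1, 0, 0, 1], [0, 1, 1, 0], [0, 1, 2, 0], [1, 0, 0, 2]]
M^3 = [[0, 1, 2, 0], [1, 0, 0, 2], [2, 0, 0, 3], [0, 2, 3, 0]]

0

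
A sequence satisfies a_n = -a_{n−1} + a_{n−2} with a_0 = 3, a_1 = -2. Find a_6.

31

With companion matrix Q = [[-1, 1], [1, 0]], [a_n, a_{n−1}]ᵀ = Q·[a_{n−1}, a_{n−2}]ᵀ, so [a_6, a_5]ᵀ = Q^5·[a_1, a_0]ᵀ.
Q^5 = [[-8, 5], [5, -3]], giving [a_6, a_5]ᵀ = [[31], [-19]].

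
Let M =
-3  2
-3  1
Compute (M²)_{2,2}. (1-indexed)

-5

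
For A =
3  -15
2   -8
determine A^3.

tr A = -5 and det A = 6, so the characteristic polynomial is λ² − (-5)λ + (6) with roots -2 and -3.
Eigenvectors give P = [[-3, 5], [-1, 2]] with P⁻¹ = [[-2, 5], [-1, 3]], and A = P·diag(-2, -3)·P⁻¹.
Then A^3 = P·diag(-8, -27)·P⁻¹ = [[24, -135], [8, -54]] · [[-2, 5], [-1, 3]] = [[87, -285], [38, -122]].

[[87, -285], [38, -122]]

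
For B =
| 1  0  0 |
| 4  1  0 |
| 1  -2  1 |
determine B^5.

[[1, 0, 0], [20, 1, 0], [-75, -10, 1]]

B = I + N where N = [[0, 0, 0], [4, 0, 0], [1, -2, 0]] is strictly lower-triangular, so N^3 = 0.
(I + N)^5 = I + 5·N + 10·N^2 = [[1, 0, 0], [20, 1, 0], [-75, -10, 1]].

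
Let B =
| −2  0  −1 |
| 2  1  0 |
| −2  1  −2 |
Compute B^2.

[[6, −1, 4], [−2, 1, −2], [10, −1, 6]]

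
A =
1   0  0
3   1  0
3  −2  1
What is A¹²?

[[1, 0, 0], [36, 1, 0], [−360, −24, 1]]

A = I + N where N = [[0, 0, 0], [3, 0, 0], [3, −2, 0]] is strictly lower-triangular, so N³ = 0.
(I + N)¹² = I + 12·N + 66·N² = [[1, 0, 0], [36, 1, 0], [−360, −24, 1]].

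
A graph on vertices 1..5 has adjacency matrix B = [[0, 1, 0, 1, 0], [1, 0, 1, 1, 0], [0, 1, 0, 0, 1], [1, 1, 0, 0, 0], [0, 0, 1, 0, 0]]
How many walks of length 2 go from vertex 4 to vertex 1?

The number of length-2 walks from vertex 4 to vertex 1 is entry (4,1) of B², where B is the adjacency matrix.
B² = [[2, 1, 1, 1, 0], [1, 3, 0, 1, 1], [1, 0, 2, 1, 0], [1, 1, 1, 2, 0], [0, 1, 0, 0, 1]]

1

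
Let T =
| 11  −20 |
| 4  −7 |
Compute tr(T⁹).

19684

tr T = 4 and det T = 3, so the characteristic polynomial is λ² − (4)λ + (3) with roots 1 and 3.
Eigenvectors give P = [[2, 5], [1, 2]] with P⁻¹ = [[−2, 5], [1, −2]], and T = P·diag(1, 3)·P⁻¹.
Then T⁹ = P·diag(1, 19683)·P⁻¹ = [[2, 98415], [1, 39366]] · [[−2, 5], [1, −2]] = [[98411, −196820], [39364, −78727]].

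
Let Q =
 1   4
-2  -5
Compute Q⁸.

tr Q = -4 and det Q = 3, so the characteristic polynomial is λ² − (-4)λ + (3) with roots -1 and -3.
Eigenvectors give P = [[-2, 1], [1, -1]] with P⁻¹ = [[-1, -1], [-1, -2]], and Q = P·diag(-1, -3)·P⁻¹.
Then Q⁸ = P·diag(1, 6561)·P⁻¹ = [[-2, 6561], [1, -6561]] · [[-1, -1], [-1, -2]] = [[-6559, -13120], [6560, 13121]].

[[-6559, -13120], [6560, 13121]]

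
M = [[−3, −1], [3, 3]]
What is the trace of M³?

M² = [[6, 0], [0, 6]]
M³ = [[−18, −6], [18, 18]]

0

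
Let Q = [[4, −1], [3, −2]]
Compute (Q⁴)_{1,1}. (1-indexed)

157

Q² = [[13, −2], [6, 1]]
Q³ = [[46, −9], [27, −8]]
Q⁴ = [[157, −28], [84, −11]]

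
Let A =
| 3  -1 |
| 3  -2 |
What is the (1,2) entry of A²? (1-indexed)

-1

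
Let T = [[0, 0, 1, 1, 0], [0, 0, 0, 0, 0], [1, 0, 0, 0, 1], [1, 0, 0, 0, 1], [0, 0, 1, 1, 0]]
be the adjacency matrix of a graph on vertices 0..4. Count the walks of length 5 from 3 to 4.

16

The number of length-5 walks from vertex 3 to vertex 4 is entry (3,4) of T⁵, where T is the adjacency matrix.
T² = [[2, 0, 0, 0, 2], [0, 0, 0, 0, 0], [0, 0, 2, 2, 0], [0, 0, 2, 2, 0], [2, 0, 0, 0, 2]]
T³ = [[0, 0, 4, 4, 0], [0, 0, 0, 0, 0], [4, 0, 0, 0, 4], [4, 0, 0, 0, 4], [0, 0, 4, 4, 0]]
T⁴ = [[8, 0, 0, 0, 8], [0, 0, 0, 0, 0], [0, 0, 8, 8, 0], [0, 0, 8, 8, 0], [8, 0, 0, 0, 8]]
T⁵ = [[0, 0, 16, 16, 0], [0, 0, 0, 0, 0], [16, 0, 0, 0, 16], [16, 0, 0, 0, 16], [0, 0, 16, 16, 0]]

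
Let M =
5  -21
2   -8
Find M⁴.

tr M = -3 and det M = 2, so the characteristic polynomial is λ² − (-3)λ + (2) with roots -1 and -2.
Eigenvectors give P = [[7, 3], [2, 1]] with P⁻¹ = [[1, -3], [-2, 7]], and M = P·diag(-1, -2)·P⁻¹.
Then M⁴ = P·diag(1, 16)·P⁻¹ = [[7, 48], [2, 16]] · [[1, -3], [-2, 7]] = [[-89, 315], [-30, 106]].

[[-89, 315], [-30, 106]]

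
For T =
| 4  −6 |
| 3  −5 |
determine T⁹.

[[514, −1026], [513, −1025]]

tr T = −1 and det T = −2, so the characteristic polynomial is λ² − (−1)λ + (−2) with roots 1 and −2.
Eigenvectors give P = [[2, 1], [1, 1]] with P⁻¹ = [[1, −1], [−1, 2]], and T = P·diag(1, −2)·P⁻¹.
Then T⁹ = P·diag(1, −512)·P⁻¹ = [[2, −512], [1, −512]] · [[1, −1], [−1, 2]] = [[514, −1026], [513, −1025]].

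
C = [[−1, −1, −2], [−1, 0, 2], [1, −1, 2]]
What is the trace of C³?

−26

C² = [[0, 3, −4], [3, −1, 6], [2, −3, 0]]
C³ = [[−7, 4, −2], [4, −9, 4], [1, −2, −10]]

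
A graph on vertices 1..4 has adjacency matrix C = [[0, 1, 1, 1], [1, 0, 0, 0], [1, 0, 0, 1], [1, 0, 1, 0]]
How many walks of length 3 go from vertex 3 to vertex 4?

3

The number of length-3 walks from vertex 3 to vertex 4 is entry (3,4) of C^3, where C is the adjacency matrix.
C^2 = [[3, 0, 1, 1], [0, 1, 1, 1], [1, 1, 2, 1], [1, 1, 1, 2]]
C^3 = [[2, 3, 4, 4], [3, 0, 1, 1], [4, 1, 2, 3], [4, 1, 3, 2]]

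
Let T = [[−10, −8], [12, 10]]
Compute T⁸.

tr T = 0 and det T = −4, so the characteristic polynomial is λ² − (0)λ + (−4) with roots −2 and 2.
Eigenvectors give P = [[−1, 2], [1, −3]] with P⁻¹ = [[−3, −2], [−1, −1]], and T = P·diag(−2, 2)·P⁻¹.
Then T⁸ = P·diag(256, 256)·P⁻¹ = [[−256, 512], [256, −768]] · [[−3, −2], [−1, −1]] = [[256, 0], [0, 256]].

[[256, 0], [0, 256]]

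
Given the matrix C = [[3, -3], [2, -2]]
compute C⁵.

C² = C (a projection; rank 1, trace 1), so C⁵ = C.

[[3, -3], [2, -2]]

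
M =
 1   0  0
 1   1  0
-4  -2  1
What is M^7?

[[1, 0, 0], [7, 1, 0], [-70, -14, 1]]

M = I + N where N = [[0, 0, 0], [1, 0, 0], [-4, -2, 0]] is strictly lower-triangular, so N^3 = 0.
(I + N)^7 = I + 7·N + 21·N^2 = [[1, 0, 0], [7, 1, 0], [-70, -14, 1]].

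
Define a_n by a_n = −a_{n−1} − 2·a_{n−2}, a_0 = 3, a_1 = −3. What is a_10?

69

With companion matrix M = [[−1, −2], [1, 0]], [a_n, a_{n−1}]ᵀ = M·[a_{n−1}, a_{n−2}]ᵀ, so [a_10, a_9]ᵀ = M⁹·[a_1, a_0]ᵀ.
M⁹ = [[11, 34], [−17, −6]], giving [a_10, a_9]ᵀ = [[69], [33]].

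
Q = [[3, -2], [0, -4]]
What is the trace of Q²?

25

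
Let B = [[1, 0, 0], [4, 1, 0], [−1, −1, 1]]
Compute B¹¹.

[[1, 0, 0], [44, 1, 0], [−231, −11, 1]]

B = I + N where N = [[0, 0, 0], [4, 0, 0], [−1, −1, 0]] is strictly lower-triangular, so N³ = 0.
(I + N)¹¹ = I + 11·N + 55·N² = [[1, 0, 0], [44, 1, 0], [−231, −11, 1]].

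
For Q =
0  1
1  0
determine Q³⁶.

[[1, 0], [0, 1]]

Q² = I (check: tr Q = 0 and det Q = -1), so Q³⁶ = I since 36 is even.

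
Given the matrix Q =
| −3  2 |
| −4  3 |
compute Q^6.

Q² = I (check: tr Q = 0 and det Q = −1), so Q^6 = I since 6 is even.

[[1, 0], [0, 1]]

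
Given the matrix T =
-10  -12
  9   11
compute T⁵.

[[-100, -132], [99, 131]]

tr T = 1 and det T = -2, so the characteristic polynomial is λ² − (1)λ + (-2) with roots 2 and -1.
Eigenvectors give P = [[-1, 4], [1, -3]] with P⁻¹ = [[3, 4], [1, 1]], and T = P·diag(2, -1)·P⁻¹.
Then T⁵ = P·diag(32, -1)·P⁻¹ = [[-32, -4], [32, 3]] · [[3, 4], [1, 1]] = [[-100, -132], [99, 131]].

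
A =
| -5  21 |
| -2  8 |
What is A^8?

[[-1529, 5355], [-510, 1786]]

tr A = 3 and det A = 2, so the characteristic polynomial is λ² − (3)λ + (2) with roots 2 and 1.
Eigenvectors give P = [[3, 7], [1, 2]] with P⁻¹ = [[-2, 7], [1, -3]], and A = P·diag(2, 1)·P⁻¹.
Then A^8 = P·diag(256, 1)·P⁻¹ = [[768, 7], [256, 2]] · [[-2, 7], [1, -3]] = [[-1529, 5355], [-510, 1786]].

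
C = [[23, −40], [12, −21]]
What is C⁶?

tr C = 2 and det C = −3, so the characteristic polynomial is λ² − (2)λ + (−3) with roots −1 and 3.
Eigenvectors give P = [[−5, 2], [−3, 1]] with P⁻¹ = [[1, −2], [3, −5]], and C = P·diag(−1, 3)·P⁻¹.
Then C⁶ = P·diag(1, 729)·P⁻¹ = [[−5, 1458], [−3, 729]] · [[1, −2], [3, −5]] = [[4369, −7280], [2184, −3639]].

[[4369, −7280], [2184, −3639]]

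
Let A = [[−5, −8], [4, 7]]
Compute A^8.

tr A = 2 and det A = −3, so the characteristic polynomial is λ² − (2)λ + (−3) with roots −1 and 3.
Eigenvectors give P = [[2, −1], [−1, 1]] with P⁻¹ = [[1, 1], [1, 2]], and A = P·diag(−1, 3)·P⁻¹.
Then A^8 = P·diag(1, 6561)·P⁻¹ = [[2, −6561], [−1, 6561]] · [[1, 1], [1, 2]] = [[−6559, −13120], [6560, 13121]].

[[−6559, −13120], [6560, 13121]]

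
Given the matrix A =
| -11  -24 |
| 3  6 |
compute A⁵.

[[-1931, -5064], [633, 1656]]

tr A = -5 and det A = 6, so the characteristic polynomial is λ² − (-5)λ + (6) with roots -2 and -3.
Eigenvectors give P = [[8, 3], [-3, -1]] with P⁻¹ = [[-1, -3], [3, 8]], and A = P·diag(-2, -3)·P⁻¹.
Then A⁵ = P·diag(-32, -243)·P⁻¹ = [[-256, -729], [96, 243]] · [[-1, -3], [3, 8]] = [[-1931, -5064], [633, 1656]].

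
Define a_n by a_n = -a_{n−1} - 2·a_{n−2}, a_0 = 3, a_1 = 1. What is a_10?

113

With companion matrix Q = [[-1, -2], [1, 0]], [a_n, a_{n−1}]ᵀ = Q·[a_{n−1}, a_{n−2}]ᵀ, so [a_10, a_9]ᵀ = Q^9·[a_1, a_0]ᵀ.
Q^9 = [[11, 34], [-17, -6]], giving [a_10, a_9]ᵀ = [[113], [-35]].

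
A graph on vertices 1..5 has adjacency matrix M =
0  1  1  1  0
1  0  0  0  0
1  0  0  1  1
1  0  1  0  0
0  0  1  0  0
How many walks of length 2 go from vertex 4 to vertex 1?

1

The number of length-2 walks from vertex 4 to vertex 1 is entry (4,1) of M^2, where M is the adjacency matrix.
M^2 = [[3, 0, 1, 1, 1], [0, 1, 1, 1, 0], [1, 1, 3, 1, 0], [1, 1, 1, 2, 1], [1, 0, 0, 1, 1]]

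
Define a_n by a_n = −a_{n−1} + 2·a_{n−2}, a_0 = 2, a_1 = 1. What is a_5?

With companion matrix T = [[−1, 2], [1, 0]], [a_n, a_{n−1}]ᵀ = T·[a_{n−1}, a_{n−2}]ᵀ, so [a_5, a_4]ᵀ = T^4·[a_1, a_0]ᵀ.
T^4 = [[11, −10], [−5, 6]], giving [a_5, a_4]ᵀ = [[−9], [7]].

−9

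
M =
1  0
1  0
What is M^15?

[[1, 0], [1, 0]]

M² = M (a projection; rank 1, trace 1), so M^15 = M.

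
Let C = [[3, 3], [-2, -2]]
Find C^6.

[[3, 3], [-2, -2]]

C² = C (a projection; rank 1, trace 1), so C^6 = C.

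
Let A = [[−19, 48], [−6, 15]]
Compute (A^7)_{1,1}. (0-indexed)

17487

tr A = −4 and det A = 3, so the characteristic polynomial is λ² − (−4)λ + (3) with roots −3 and −1.
Eigenvectors give P = [[3, 8], [1, 3]] with P⁻¹ = [[3, −8], [−1, 3]], and A = P·diag(−3, −1)·P⁻¹.
Then A^7 = P·diag(−2187, −1)·P⁻¹ = [[−6561, −8], [−2187, −3]] · [[3, −8], [−1, 3]] = [[−19675, 52464], [−6558, 17487]].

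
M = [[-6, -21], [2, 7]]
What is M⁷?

M² = M (a projection; rank 1, trace 1), so M⁷ = M.

[[-6, -21], [2, 7]]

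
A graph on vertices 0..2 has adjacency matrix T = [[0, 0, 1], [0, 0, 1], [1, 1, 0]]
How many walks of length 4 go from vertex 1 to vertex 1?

The number of length-4 walks from vertex 1 to vertex 1 is entry (1,1) of T^4, where T is the adjacency matrix.
T^2 = [[1, 1, 0], [1, 1, 0], [0, 0, 2]]
T^3 = [[0, 0, 2], [0, 0, 2], [2, 2, 0]]
T^4 = [[2, 2, 0], [2, 2, 0], [0, 0, 4]]

2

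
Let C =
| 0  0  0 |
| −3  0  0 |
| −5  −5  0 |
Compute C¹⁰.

C is strictly triangular, hence nilpotent: C³ = 0, so C¹⁰ = 0.

[[0, 0, 0], [0, 0, 0], [0, 0, 0]]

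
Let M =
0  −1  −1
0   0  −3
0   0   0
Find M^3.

M is strictly triangular, hence nilpotent: M^3 = 0, so M^3 = 0.

[[0, 0, 0], [0, 0, 0], [0, 0, 0]]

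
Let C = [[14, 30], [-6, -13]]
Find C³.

[[44, 90], [-18, -37]]

tr C = 1 and det C = -2, so the characteristic polynomial is λ² − (1)λ + (-2) with roots -1 and 2.
Eigenvectors give P = [[-2, 5], [1, -2]] with P⁻¹ = [[2, 5], [1, 2]], and C = P·diag(-1, 2)·P⁻¹.
Then C³ = P·diag(-1, 8)·P⁻¹ = [[2, 40], [-1, -16]] · [[2, 5], [1, 2]] = [[44, 90], [-18, -37]].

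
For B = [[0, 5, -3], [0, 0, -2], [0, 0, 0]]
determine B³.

B is strictly triangular, hence nilpotent: B³ = 0, so B³ = 0.

[[0, 0, 0], [0, 0, 0], [0, 0, 0]]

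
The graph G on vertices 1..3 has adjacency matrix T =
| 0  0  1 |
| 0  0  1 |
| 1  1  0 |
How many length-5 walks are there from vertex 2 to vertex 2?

0

The number of length-5 walks from vertex 2 to vertex 2 is entry (2,2) of T⁵, where T is the adjacency matrix.
T² = [[1, 1, 0], [1, 1, 0], [0, 0, 2]]
T³ = [[0, 0, 2], [0, 0, 2], [2, 2, 0]]
T⁴ = [[2, 2, 0], [2, 2, 0], [0, 0, 4]]
T⁵ = [[0, 0, 4], [0, 0, 4], [4, 4, 0]]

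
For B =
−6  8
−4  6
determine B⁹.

tr B = 0 and det B = −4, so the characteristic polynomial is λ² − (0)λ + (−4) with roots 2 and −2.
Eigenvectors give P = [[−1, 2], [−1, 1]] with P⁻¹ = [[1, −2], [1, −1]], and B = P·diag(2, −2)·P⁻¹.
Then B⁹ = P·diag(512, −512)·P⁻¹ = [[−512, −1024], [−512, −512]] · [[1, −2], [1, −1]] = [[−1536, 2048], [−1024, 1536]].

[[−1536, 2048], [−1024, 1536]]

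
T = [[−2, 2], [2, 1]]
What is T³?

T² = [[8, −2], [−2, 5]]
T³ = [[−20, 14], [14, 1]]

[[−20, 14], [14, 1]]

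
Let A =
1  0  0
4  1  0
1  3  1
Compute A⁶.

A = I + N where N = [[0, 0, 0], [4, 0, 0], [1, 3, 0]] is strictly lower-triangular, so N³ = 0.
(I + N)⁶ = I + 6·N + 15·N² = [[1, 0, 0], [24, 1, 0], [186, 18, 1]].

[[1, 0, 0], [24, 1, 0], [186, 18, 1]]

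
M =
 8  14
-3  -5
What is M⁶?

[[442, 882], [-189, -377]]

tr M = 3 and det M = 2, so the characteristic polynomial is λ² − (3)λ + (2) with roots 2 and 1.
Eigenvectors give P = [[-7, -2], [3, 1]] with P⁻¹ = [[-1, -2], [3, 7]], and M = P·diag(2, 1)·P⁻¹.
Then M⁶ = P·diag(64, 1)·P⁻¹ = [[-448, -2], [192, 1]] · [[-1, -2], [3, 7]] = [[442, 882], [-189, -377]].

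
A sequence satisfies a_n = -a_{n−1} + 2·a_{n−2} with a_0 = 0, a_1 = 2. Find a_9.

With companion matrix M = [[-1, 2], [1, 0]], [a_n, a_{n−1}]ᵀ = M·[a_{n−1}, a_{n−2}]ᵀ, so [a_9, a_8]ᵀ = M⁸·[a_1, a_0]ᵀ.
M⁸ = [[171, -170], [-85, 86]], giving [a_9, a_8]ᵀ = [[342], [-170]].

342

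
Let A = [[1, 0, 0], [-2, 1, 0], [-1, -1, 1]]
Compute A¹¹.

A = I + N where N = [[0, 0, 0], [-2, 0, 0], [-1, -1, 0]] is strictly lower-triangular, so N³ = 0.
(I + N)¹¹ = I + 11·N + 55·N² = [[1, 0, 0], [-22, 1, 0], [99, -11, 1]].

[[1, 0, 0], [-22, 1, 0], [99, -11, 1]]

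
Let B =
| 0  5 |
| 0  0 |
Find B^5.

[[0, 0], [0, 0]]

B is strictly triangular, hence nilpotent: B^2 = 0, so B^5 = 0.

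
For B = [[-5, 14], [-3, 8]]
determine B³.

[[-41, 98], [-21, 50]]

tr B = 3 and det B = 2, so the characteristic polynomial is λ² − (3)λ + (2) with roots 2 and 1.
Eigenvectors give P = [[-2, -7], [-1, -3]] with P⁻¹ = [[3, -7], [-1, 2]], and B = P·diag(2, 1)·P⁻¹.
Then B³ = P·diag(8, 1)·P⁻¹ = [[-16, -7], [-8, -3]] · [[3, -7], [-1, 2]] = [[-41, 98], [-21, 50]].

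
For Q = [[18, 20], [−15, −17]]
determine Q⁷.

tr Q = 1 and det Q = −6, so the characteristic polynomial is λ² − (1)λ + (−6) with roots −2 and 3.
Eigenvectors give P = [[−1, 4], [1, −3]] with P⁻¹ = [[3, 4], [1, 1]], and Q = P·diag(−2, 3)·P⁻¹.
Then Q⁷ = P·diag(−128, 2187)·P⁻¹ = [[128, 8748], [−128, −6561]] · [[3, 4], [1, 1]] = [[9132, 9260], [−6945, −7073]].

[[9132, 9260], [−6945, −7073]]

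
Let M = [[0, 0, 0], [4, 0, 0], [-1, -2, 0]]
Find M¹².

[[0, 0, 0], [0, 0, 0], [0, 0, 0]]

M is strictly triangular, hence nilpotent: M³ = 0, so M¹² = 0.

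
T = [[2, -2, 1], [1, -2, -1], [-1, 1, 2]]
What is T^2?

[[1, 1, 6], [1, 1, 1], [-3, 2, 2]]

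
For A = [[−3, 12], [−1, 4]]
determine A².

[[−3, 12], [−1, 4]]

A² = A (a projection; rank 1, trace 1), so A² = A.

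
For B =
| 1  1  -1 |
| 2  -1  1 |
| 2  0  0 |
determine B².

[[1, 0, 0], [2, 3, -3], [2, 2, -2]]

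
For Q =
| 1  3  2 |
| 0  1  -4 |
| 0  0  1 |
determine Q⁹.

Q = I + N where N = [[0, 3, 2], [0, 0, -4], [0, 0, 0]] is strictly upper-triangular, so N³ = 0.
(I + N)⁹ = I + 9·N + 36·N² = [[1, 27, -414], [0, 1, -36], [0, 0, 1]].

[[1, 27, -414], [0, 1, -36], [0, 0, 1]]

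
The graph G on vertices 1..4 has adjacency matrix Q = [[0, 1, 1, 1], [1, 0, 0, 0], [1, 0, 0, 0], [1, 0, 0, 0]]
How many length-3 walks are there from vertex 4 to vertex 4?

0

The number of length-3 walks from vertex 4 to vertex 4 is entry (4,4) of Q³, where Q is the adjacency matrix.
Q² = [[3, 0, 0, 0], [0, 1, 1, 1], [0, 1, 1, 1], [0, 1, 1, 1]]
Q³ = [[0, 3, 3, 3], [3, 0, 0, 0], [3, 0, 0, 0], [3, 0, 0, 0]]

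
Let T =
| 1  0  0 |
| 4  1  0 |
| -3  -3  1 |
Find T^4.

T = I + N where N = [[0, 0, 0], [4, 0, 0], [-3, -3, 0]] is strictly lower-triangular, so N^3 = 0.
(I + N)^4 = I + 4·N + 6·N^2 = [[1, 0, 0], [16, 1, 0], [-84, -12, 1]].

[[1, 0, 0], [16, 1, 0], [-84, -12, 1]]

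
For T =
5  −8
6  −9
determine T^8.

tr T = −4 and det T = 3, so the characteristic polynomial is λ² − (−4)λ + (3) with roots −3 and −1.
Eigenvectors give P = [[1, 4], [1, 3]] with P⁻¹ = [[−3, 4], [1, −1]], and T = P·diag(−3, −1)·P⁻¹.
Then T^8 = P·diag(6561, 1)·P⁻¹ = [[6561, 4], [6561, 3]] · [[−3, 4], [1, −1]] = [[−19679, 26240], [−19680, 26241]].

[[−19679, 26240], [−19680, 26241]]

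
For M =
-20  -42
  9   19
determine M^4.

[[106, 210], [-45, -89]]

tr M = -1 and det M = -2, so the characteristic polynomial is λ² − (-1)λ + (-2) with roots 1 and -2.
Eigenvectors give P = [[-2, 7], [1, -3]] with P⁻¹ = [[3, 7], [1, 2]], and M = P·diag(1, -2)·P⁻¹.
Then M^4 = P·diag(1, 16)·P⁻¹ = [[-2, 112], [1, -48]] · [[3, 7], [1, 2]] = [[106, 210], [-45, -89]].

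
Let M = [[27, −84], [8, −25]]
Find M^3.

tr M = 2 and det M = −3, so the characteristic polynomial is λ² − (2)λ + (−3) with roots −1 and 3.
Eigenvectors give P = [[−3, −7], [−1, −2]] with P⁻¹ = [[2, −7], [−1, 3]], and M = P·diag(−1, 3)·P⁻¹.
Then M^3 = P·diag(−1, 27)·P⁻¹ = [[3, −189], [1, −54]] · [[2, −7], [−1, 3]] = [[195, −588], [56, −169]].

[[195, −588], [56, −169]]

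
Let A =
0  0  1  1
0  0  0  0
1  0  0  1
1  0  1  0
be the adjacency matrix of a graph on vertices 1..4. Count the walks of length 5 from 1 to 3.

11

The number of length-5 walks from vertex 1 to vertex 3 is entry (1,3) of A^5, where A is the adjacency matrix.
A^2 = [[2, 0, 1, 1], [0, 0, 0, 0], [1, 0, 2, 1], [1, 0, 1, 2]]
A^3 = [[2, 0, 3, 3], [0, 0, 0, 0], [3, 0, 2, 3], [3, 0, 3, 2]]
A^4 = [[6, 0, 5, 5], [0, 0, 0, 0], [5, 0, 6, 5], [5, 0, 5, 6]]
A^5 = [[10, 0, 11, 11], [0, 0, 0, 0], [11, 0, 10, 11], [11, 0, 11, 10]]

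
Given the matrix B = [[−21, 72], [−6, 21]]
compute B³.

[[−189, 648], [−54, 189]]

tr B = 0 and det B = −9, so the characteristic polynomial is λ² − (0)λ + (−9) with roots 3 and −3.
Eigenvectors give P = [[3, −4], [1, −1]] with P⁻¹ = [[−1, 4], [−1, 3]], and B = P·diag(3, −3)·P⁻¹.
Then B³ = P·diag(27, −27)·P⁻¹ = [[81, 108], [27, 27]] · [[−1, 4], [−1, 3]] = [[−189, 648], [−54, 189]].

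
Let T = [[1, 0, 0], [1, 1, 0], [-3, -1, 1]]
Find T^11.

T = I + N where N = [[0, 0, 0], [1, 0, 0], [-3, -1, 0]] is strictly lower-triangular, so N^3 = 0.
(I + N)^11 = I + 11·N + 55·N^2 = [[1, 0, 0], [11, 1, 0], [-88, -11, 1]].

[[1, 0, 0], [11, 1, 0], [-88, -11, 1]]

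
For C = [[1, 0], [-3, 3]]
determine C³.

[[1, 0], [-39, 27]]

C² = [[1, 0], [-12, 9]]
C³ = [[1, 0], [-39, 27]]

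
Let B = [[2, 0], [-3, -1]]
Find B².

[[4, 0], [-3, 1]]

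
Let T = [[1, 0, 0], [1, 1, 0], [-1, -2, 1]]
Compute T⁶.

T = I + N where N = [[0, 0, 0], [1, 0, 0], [-1, -2, 0]] is strictly lower-triangular, so N³ = 0.
(I + N)⁶ = I + 6·N + 15·N² = [[1, 0, 0], [6, 1, 0], [-36, -12, 1]].

[[1, 0, 0], [6, 1, 0], [-36, -12, 1]]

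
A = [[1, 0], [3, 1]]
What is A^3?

[[1, 0], [9, 1]]

A = I + N where N = [[0, 0], [3, 0]] is strictly lower-triangular, so N^2 = 0.
(I + N)^3 = I + 3·N = [[1, 0], [9, 1]].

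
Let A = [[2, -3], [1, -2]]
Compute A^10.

[[1, 0], [0, 1]]

A² = I (check: tr A = 0 and det A = -1), so A^10 = I since 10 is even.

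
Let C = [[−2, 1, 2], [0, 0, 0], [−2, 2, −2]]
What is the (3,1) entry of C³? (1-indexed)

C² = [[0, 2, −8], [0, 0, 0], [8, −6, 0]]
C³ = [[16, −16, 16], [0, 0, 0], [−16, 8, 16]]

−16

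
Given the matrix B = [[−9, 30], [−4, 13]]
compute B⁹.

[[−98409, 295230], [−39364, 118093]]

tr B = 4 and det B = 3, so the characteristic polynomial is λ² − (4)λ + (3) with roots 1 and 3.
Eigenvectors give P = [[3, −5], [1, −2]] with P⁻¹ = [[2, −5], [1, −3]], and B = P·diag(1, 3)·P⁻¹.
Then B⁹ = P·diag(1, 19683)·P⁻¹ = [[3, −98415], [1, −39366]] · [[2, −5], [1, −3]] = [[−98409, 295230], [−39364, 118093]].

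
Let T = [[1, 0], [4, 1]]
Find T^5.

[[1, 0], [20, 1]]

T = I + N where N = [[0, 0], [4, 0]] is strictly lower-triangular, so N^2 = 0.
(I + N)^5 = I + 5·N = [[1, 0], [20, 1]].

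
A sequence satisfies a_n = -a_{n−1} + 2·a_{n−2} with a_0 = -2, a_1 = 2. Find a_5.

With companion matrix T = [[-1, 2], [1, 0]], [a_n, a_{n−1}]ᵀ = T·[a_{n−1}, a_{n−2}]ᵀ, so [a_5, a_4]ᵀ = T⁴·[a_1, a_0]ᵀ.
T⁴ = [[11, -10], [-5, 6]], giving [a_5, a_4]ᵀ = [[42], [-22]].

42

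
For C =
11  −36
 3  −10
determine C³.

tr C = 1 and det C = −2, so the characteristic polynomial is λ² − (1)λ + (−2) with roots 2 and −1.
Eigenvectors give P = [[4, −3], [1, −1]] with P⁻¹ = [[1, −3], [1, −4]], and C = P·diag(2, −1)·P⁻¹.
Then C³ = P·diag(8, −1)·P⁻¹ = [[32, 3], [8, 1]] · [[1, −3], [1, −4]] = [[35, −108], [9, −28]].

[[35, −108], [9, −28]]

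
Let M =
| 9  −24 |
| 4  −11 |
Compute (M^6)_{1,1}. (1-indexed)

tr M = −2 and det M = −3, so the characteristic polynomial is λ² − (−2)λ + (−3) with roots 1 and −3.
Eigenvectors give P = [[3, 2], [1, 1]] with P⁻¹ = [[1, −2], [−1, 3]], and M = P·diag(1, −3)·P⁻¹.
Then M^6 = P·diag(1, 729)·P⁻¹ = [[3, 1458], [1, 729]] · [[1, −2], [−1, 3]] = [[−1455, 4368], [−728, 2185]].

−1455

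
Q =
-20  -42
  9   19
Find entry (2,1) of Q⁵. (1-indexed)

tr Q = -1 and det Q = -2, so the characteristic polynomial is λ² − (-1)λ + (-2) with roots 1 and -2.
Eigenvectors give P = [[-2, 7], [1, -3]] with P⁻¹ = [[3, 7], [1, 2]], and Q = P·diag(1, -2)·P⁻¹.
Then Q⁵ = P·diag(1, -32)·P⁻¹ = [[-2, -224], [1, 96]] · [[3, 7], [1, 2]] = [[-230, -462], [99, 199]].

99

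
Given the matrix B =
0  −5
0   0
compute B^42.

[[0, 0], [0, 0]]

B is strictly triangular, hence nilpotent: B^2 = 0, so B^42 = 0.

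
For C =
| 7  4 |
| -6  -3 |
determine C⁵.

tr C = 4 and det C = 3, so the characteristic polynomial is λ² − (4)λ + (3) with roots 1 and 3.
Eigenvectors give P = [[-2, -1], [3, 1]] with P⁻¹ = [[1, 1], [-3, -2]], and C = P·diag(1, 3)·P⁻¹.
Then C⁵ = P·diag(1, 243)·P⁻¹ = [[-2, -243], [3, 243]] · [[1, 1], [-3, -2]] = [[727, 484], [-726, -483]].

[[727, 484], [-726, -483]]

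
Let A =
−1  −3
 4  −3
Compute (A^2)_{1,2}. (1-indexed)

12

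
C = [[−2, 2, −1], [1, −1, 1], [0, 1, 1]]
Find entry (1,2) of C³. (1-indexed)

C² = [[6, −7, 3], [−3, 4, −1], [1, 0, 2]]
C³ = [[−19, 22, −10], [10, −11, 6], [−2, 4, 1]]

22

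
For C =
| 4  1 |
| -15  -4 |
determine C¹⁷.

[[4, 1], [-15, -4]]

C² = I (check: tr C = 0 and det C = -1), so C¹⁷ = C since 17 is odd.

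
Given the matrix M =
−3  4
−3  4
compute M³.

[[−3, 4], [−3, 4]]

M² = M (a projection; rank 1, trace 1), so M³ = M.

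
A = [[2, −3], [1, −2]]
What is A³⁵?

[[2, −3], [1, −2]]

A² = I (check: tr A = 0 and det A = −1), so A³⁵ = A since 35 is odd.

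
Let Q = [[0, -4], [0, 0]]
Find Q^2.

Q is strictly triangular, hence nilpotent: Q^2 = 0, so Q^2 = 0.

[[0, 0], [0, 0]]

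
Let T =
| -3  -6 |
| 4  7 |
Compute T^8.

[[-13119, -19680], [13120, 19681]]

tr T = 4 and det T = 3, so the characteristic polynomial is λ² − (4)λ + (3) with roots 1 and 3.
Eigenvectors give P = [[3, -1], [-2, 1]] with P⁻¹ = [[1, 1], [2, 3]], and T = P·diag(1, 3)·P⁻¹.
Then T^8 = P·diag(1, 6561)·P⁻¹ = [[3, -6561], [-2, 6561]] · [[1, 1], [2, 3]] = [[-13119, -19680], [13120, 19681]].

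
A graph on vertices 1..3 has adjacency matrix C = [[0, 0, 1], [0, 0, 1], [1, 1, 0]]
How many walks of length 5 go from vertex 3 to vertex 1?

4

The number of length-5 walks from vertex 3 to vertex 1 is entry (3,1) of C⁵, where C is the adjacency matrix.
C² = [[1, 1, 0], [1, 1, 0], [0, 0, 2]]
C³ = [[0, 0, 2], [0, 0, 2], [2, 2, 0]]
C⁴ = [[2, 2, 0], [2, 2, 0], [0, 0, 4]]
C⁵ = [[0, 0, 4], [0, 0, 4], [4, 4, 0]]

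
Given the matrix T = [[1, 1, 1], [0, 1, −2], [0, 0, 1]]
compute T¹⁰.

T = I + N where N = [[0, 1, 1], [0, 0, −2], [0, 0, 0]] is strictly upper-triangular, so N³ = 0.
(I + N)¹⁰ = I + 10·N + 45·N² = [[1, 10, −80], [0, 1, −20], [0, 0, 1]].

[[1, 10, −80], [0, 1, −20], [0, 0, 1]]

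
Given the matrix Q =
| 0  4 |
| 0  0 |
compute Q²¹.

[[0, 0], [0, 0]]

Q is strictly triangular, hence nilpotent: Q² = 0, so Q²¹ = 0.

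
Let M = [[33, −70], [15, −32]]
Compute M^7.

[[16077, −32410], [6945, −14018]]

tr M = 1 and det M = −6, so the characteristic polynomial is λ² − (1)λ + (−6) with roots 3 and −2.
Eigenvectors give P = [[7, 2], [3, 1]] with P⁻¹ = [[1, −2], [−3, 7]], and M = P·diag(3, −2)·P⁻¹.
Then M^7 = P·diag(2187, −128)·P⁻¹ = [[15309, −256], [6561, −128]] · [[1, −2], [−3, 7]] = [[16077, −32410], [6945, −14018]].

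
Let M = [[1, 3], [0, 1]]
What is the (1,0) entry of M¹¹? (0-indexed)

0

M = I + N where N = [[0, 3], [0, 0]] is strictly upper-triangular, so N² = 0.
(I + N)¹¹ = I + 11·N = [[1, 33], [0, 1]].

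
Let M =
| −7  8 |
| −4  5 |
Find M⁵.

[[−487, 488], [−244, 245]]

tr M = −2 and det M = −3, so the characteristic polynomial is λ² − (−2)λ + (−3) with roots 1 and −3.
Eigenvectors give P = [[1, 2], [1, 1]] with P⁻¹ = [[−1, 2], [1, −1]], and M = P·diag(1, −3)·P⁻¹.
Then M⁵ = P·diag(1, −243)·P⁻¹ = [[1, −486], [1, −243]] · [[−1, 2], [1, −1]] = [[−487, 488], [−244, 245]].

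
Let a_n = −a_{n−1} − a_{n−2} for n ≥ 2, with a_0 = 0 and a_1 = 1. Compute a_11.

With companion matrix B = [[−1, −1], [1, 0]], [a_n, a_{n−1}]ᵀ = B·[a_{n−1}, a_{n−2}]ᵀ, so [a_11, a_10]ᵀ = B¹⁰·[a_1, a_0]ᵀ.
B¹⁰ = [[−1, −1], [1, 0]], giving [a_11, a_10]ᵀ = [[−1], [1]].

−1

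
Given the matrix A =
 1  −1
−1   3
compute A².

[[2, −4], [−4, 10]]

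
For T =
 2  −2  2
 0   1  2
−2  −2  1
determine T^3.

[[−4, −14, −18], [−16, −3, −10], [2, 26, −19]]

T^2 = [[0, −10, 2], [−4, −3, 4], [−6, 0, −7]]
T^3 = [[−4, −14, −18], [−16, −3, −10], [2, 26, −19]]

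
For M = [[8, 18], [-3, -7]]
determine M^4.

[[46, 90], [-15, -29]]

tr M = 1 and det M = -2, so the characteristic polynomial is λ² − (1)λ + (-2) with roots -1 and 2.
Eigenvectors give P = [[-2, -3], [1, 1]] with P⁻¹ = [[1, 3], [-1, -2]], and M = P·diag(-1, 2)·P⁻¹.
Then M^4 = P·diag(1, 16)·P⁻¹ = [[-2, -48], [1, 16]] · [[1, 3], [-1, -2]] = [[46, 90], [-15, -29]].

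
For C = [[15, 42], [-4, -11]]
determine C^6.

tr C = 4 and det C = 3, so the characteristic polynomial is λ² − (4)λ + (3) with roots 3 and 1.
Eigenvectors give P = [[7, 3], [-2, -1]] with P⁻¹ = [[1, 3], [-2, -7]], and C = P·diag(3, 1)·P⁻¹.
Then C^6 = P·diag(729, 1)·P⁻¹ = [[5103, 3], [-1458, -1]] · [[1, 3], [-2, -7]] = [[5097, 15288], [-1456, -4367]].

[[5097, 15288], [-1456, -4367]]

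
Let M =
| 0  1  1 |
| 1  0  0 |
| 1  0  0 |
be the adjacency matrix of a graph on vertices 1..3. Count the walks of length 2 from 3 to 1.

0

The number of length-2 walks from vertex 3 to vertex 1 is entry (3,1) of M^2, where M is the adjacency matrix.
M^2 = [[2, 0, 0], [0, 1, 1], [0, 1, 1]]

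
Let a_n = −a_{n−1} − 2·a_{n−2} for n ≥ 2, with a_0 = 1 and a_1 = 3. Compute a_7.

31

With companion matrix Q = [[−1, −2], [1, 0]], [a_n, a_{n−1}]ᵀ = Q·[a_{n−1}, a_{n−2}]ᵀ, so [a_7, a_6]ᵀ = Q^6·[a_1, a_0]ᵀ.
Q^6 = [[7, 10], [−5, 2]], giving [a_7, a_6]ᵀ = [[31], [−13]].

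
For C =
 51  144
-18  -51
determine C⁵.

[[4131, 11664], [-1458, -4131]]

tr C = 0 and det C = -9, so the characteristic polynomial is λ² − (0)λ + (-9) with roots 3 and -3.
Eigenvectors give P = [[3, 8], [-1, -3]] with P⁻¹ = [[3, 8], [-1, -3]], and C = P·diag(3, -3)·P⁻¹.
Then C⁵ = P·diag(243, -243)·P⁻¹ = [[729, -1944], [-243, 729]] · [[3, 8], [-1, -3]] = [[4131, 11664], [-1458, -4131]].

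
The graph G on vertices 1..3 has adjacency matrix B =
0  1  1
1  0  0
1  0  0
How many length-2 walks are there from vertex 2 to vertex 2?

The number of length-2 walks from vertex 2 to vertex 2 is entry (2,2) of B^2, where B is the adjacency matrix.
B^2 = [[2, 0, 0], [0, 1, 1], [0, 1, 1]]

1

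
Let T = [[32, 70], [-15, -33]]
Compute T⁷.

tr T = -1 and det T = -6, so the characteristic polynomial is λ² − (-1)λ + (-6) with roots 2 and -3.
Eigenvectors give P = [[-7, 2], [3, -1]] with P⁻¹ = [[-1, -2], [-3, -7]], and T = P·diag(2, -3)·P⁻¹.
Then T⁷ = P·diag(128, -2187)·P⁻¹ = [[-896, -4374], [384, 2187]] · [[-1, -2], [-3, -7]] = [[14018, 32410], [-6945, -16077]].

[[14018, 32410], [-6945, -16077]]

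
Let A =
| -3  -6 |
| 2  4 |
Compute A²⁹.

A² = A (a projection; rank 1, trace 1), so A²⁹ = A.

[[-3, -6], [2, 4]]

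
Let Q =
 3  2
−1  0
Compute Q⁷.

[[255, 254], [−127, −126]]

tr Q = 3 and det Q = 2, so the characteristic polynomial is λ² − (3)λ + (2) with roots 1 and 2.
Eigenvectors give P = [[1, 2], [−1, −1]] with P⁻¹ = [[−1, −2], [1, 1]], and Q = P·diag(1, 2)·P⁻¹.
Then Q⁷ = P·diag(1, 128)·P⁻¹ = [[1, 256], [−1, −128]] · [[−1, −2], [1, 1]] = [[255, 254], [−127, −126]].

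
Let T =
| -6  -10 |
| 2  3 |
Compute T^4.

tr T = -3 and det T = 2, so the characteristic polynomial is λ² − (-3)λ + (2) with roots -2 and -1.
Eigenvectors give P = [[5, -2], [-2, 1]] with P⁻¹ = [[1, 2], [2, 5]], and T = P·diag(-2, -1)·P⁻¹.
Then T^4 = P·diag(16, 1)·P⁻¹ = [[80, -2], [-32, 1]] · [[1, 2], [2, 5]] = [[76, 150], [-30, -59]].

[[76, 150], [-30, -59]]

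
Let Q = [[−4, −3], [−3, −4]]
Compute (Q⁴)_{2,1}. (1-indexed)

1200

Q² = [[25, 24], [24, 25]]
Q³ = [[−172, −171], [−171, −172]]
Q⁴ = [[1201, 1200], [1200, 1201]]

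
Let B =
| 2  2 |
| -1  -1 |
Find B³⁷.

[[2, 2], [-1, -1]]

B² = B (a projection; rank 1, trace 1), so B³⁷ = B.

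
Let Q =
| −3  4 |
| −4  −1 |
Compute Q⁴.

Q² = [[−7, −16], [16, −15]]
Q³ = [[85, −12], [12, 79]]
Q⁴ = [[−207, 352], [−352, −31]]

[[−207, 352], [−352, −31]]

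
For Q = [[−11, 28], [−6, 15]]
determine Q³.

tr Q = 4 and det Q = 3, so the characteristic polynomial is λ² − (4)λ + (3) with roots 3 and 1.
Eigenvectors give P = [[2, 7], [1, 3]] with P⁻¹ = [[−3, 7], [1, −2]], and Q = P·diag(3, 1)·P⁻¹.
Then Q³ = P·diag(27, 1)·P⁻¹ = [[54, 7], [27, 3]] · [[−3, 7], [1, −2]] = [[−155, 364], [−78, 183]].

[[−155, 364], [−78, 183]]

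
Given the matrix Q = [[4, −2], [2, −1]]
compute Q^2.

[[12, −6], [6, −3]]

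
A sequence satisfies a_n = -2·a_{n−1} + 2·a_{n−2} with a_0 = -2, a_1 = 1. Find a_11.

With companion matrix M = [[-2, 2], [1, 0]], [a_n, a_{n−1}]ᵀ = M·[a_{n−1}, a_{n−2}]ᵀ, so [a_11, a_10]ᵀ = M^10·[a_1, a_0]ᵀ.
M^10 = [[18272, -13376], [-6688, 4896]], giving [a_11, a_10]ᵀ = [[45024], [-16480]].

45024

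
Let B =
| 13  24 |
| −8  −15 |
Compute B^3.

[[85, 168], [−56, −111]]

tr B = −2 and det B = −3, so the characteristic polynomial is λ² − (−2)λ + (−3) with roots 1 and −3.
Eigenvectors give P = [[−2, −3], [1, 2]] with P⁻¹ = [[−2, −3], [1, 2]], and B = P·diag(1, −3)·P⁻¹.
Then B^3 = P·diag(1, −27)·P⁻¹ = [[−2, 81], [1, −54]] · [[−2, −3], [1, 2]] = [[85, 168], [−56, −111]].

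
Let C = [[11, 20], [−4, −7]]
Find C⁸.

[[32801, 65600], [−13120, −26239]]

tr C = 4 and det C = 3, so the characteristic polynomial is λ² − (4)λ + (3) with roots 1 and 3.
Eigenvectors give P = [[−2, 5], [1, −2]] with P⁻¹ = [[2, 5], [1, 2]], and C = P·diag(1, 3)·P⁻¹.
Then C⁸ = P·diag(1, 6561)·P⁻¹ = [[−2, 32805], [1, −13122]] · [[2, 5], [1, 2]] = [[32801, 65600], [−13120, −26239]].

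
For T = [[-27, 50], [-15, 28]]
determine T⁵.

tr T = 1 and det T = -6, so the characteristic polynomial is λ² − (1)λ + (-6) with roots 3 and -2.
Eigenvectors give P = [[-5, 2], [-3, 1]] with P⁻¹ = [[1, -2], [3, -5]], and T = P·diag(3, -2)·P⁻¹.
Then T⁵ = P·diag(243, -32)·P⁻¹ = [[-1215, -64], [-729, -32]] · [[1, -2], [3, -5]] = [[-1407, 2750], [-825, 1618]].

[[-1407, 2750], [-825, 1618]]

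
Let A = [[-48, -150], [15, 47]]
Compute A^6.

tr A = -1 and det A = -6, so the characteristic polynomial is λ² − (-1)λ + (-6) with roots 2 and -3.
Eigenvectors give P = [[-3, -10], [1, 3]] with P⁻¹ = [[3, 10], [-1, -3]], and A = P·diag(2, -3)·P⁻¹.
Then A^6 = P·diag(64, 729)·P⁻¹ = [[-192, -7290], [64, 2187]] · [[3, 10], [-1, -3]] = [[6714, 19950], [-1995, -5921]].

[[6714, 19950], [-1995, -5921]]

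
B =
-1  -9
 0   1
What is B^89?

[[-1, -9], [0, 1]]

B² = I (check: tr B = 0 and det B = -1), so B^89 = B since 89 is odd.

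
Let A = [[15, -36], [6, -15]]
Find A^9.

tr A = 0 and det A = -9, so the characteristic polynomial is λ² − (0)λ + (-9) with roots 3 and -3.
Eigenvectors give P = [[3, 2], [1, 1]] with P⁻¹ = [[1, -2], [-1, 3]], and A = P·diag(3, -3)·P⁻¹.
Then A^9 = P·diag(19683, -19683)·P⁻¹ = [[59049, -39366], [19683, -19683]] · [[1, -2], [-1, 3]] = [[98415, -236196], [39366, -98415]].

[[98415, -236196], [39366, -98415]]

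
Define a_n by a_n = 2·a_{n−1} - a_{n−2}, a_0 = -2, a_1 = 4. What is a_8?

46

With companion matrix M = [[2, -1], [1, 0]], [a_n, a_{n−1}]ᵀ = M·[a_{n−1}, a_{n−2}]ᵀ, so [a_8, a_7]ᵀ = M⁷·[a_1, a_0]ᵀ.
M⁷ = [[8, -7], [7, -6]], giving [a_8, a_7]ᵀ = [[46], [40]].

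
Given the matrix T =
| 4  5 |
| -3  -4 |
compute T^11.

[[4, 5], [-3, -4]]

T² = I (check: tr T = 0 and det T = -1), so T^11 = T since 11 is odd.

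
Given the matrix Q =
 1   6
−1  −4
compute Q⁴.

[[−29, −90], [15, 46]]

tr Q = −3 and det Q = 2, so the characteristic polynomial is λ² − (−3)λ + (2) with roots −1 and −2.
Eigenvectors give P = [[−3, −2], [1, 1]] with P⁻¹ = [[−1, −2], [1, 3]], and Q = P·diag(−1, −2)·P⁻¹.
Then Q⁴ = P·diag(1, 16)·P⁻¹ = [[−3, −32], [1, 16]] · [[−1, −2], [1, 3]] = [[−29, −90], [15, 46]].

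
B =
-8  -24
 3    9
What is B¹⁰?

[[-8, -24], [3, 9]]

B² = B (a projection; rank 1, trace 1), so B¹⁰ = B.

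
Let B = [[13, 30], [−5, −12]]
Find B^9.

[[60073, 121170], [−20195, −40902]]

tr B = 1 and det B = −6, so the characteristic polynomial is λ² − (1)λ + (−6) with roots −2 and 3.
Eigenvectors give P = [[−2, −3], [1, 1]] with P⁻¹ = [[1, 3], [−1, −2]], and B = P·diag(−2, 3)·P⁻¹.
Then B^9 = P·diag(−512, 19683)·P⁻¹ = [[1024, −59049], [−512, 19683]] · [[1, 3], [−1, −2]] = [[60073, 121170], [−20195, −40902]].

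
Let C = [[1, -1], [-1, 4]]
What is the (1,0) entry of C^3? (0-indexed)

-22

C^2 = [[2, -5], [-5, 17]]
C^3 = [[7, -22], [-22, 73]]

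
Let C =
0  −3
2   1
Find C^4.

[[30, 33], [−22, 19]]

C^2 = [[−6, −3], [2, −5]]
C^3 = [[−6, 15], [−10, −11]]
C^4 = [[30, 33], [−22, 19]]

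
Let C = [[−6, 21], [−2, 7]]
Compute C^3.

C² = C (a projection; rank 1, trace 1), so C^3 = C.

[[−6, 21], [−2, 7]]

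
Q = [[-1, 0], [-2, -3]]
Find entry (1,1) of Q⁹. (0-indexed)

-19683

tr Q = -4 and det Q = 3, so the characteristic polynomial is λ² − (-4)λ + (3) with roots -1 and -3.
Eigenvectors give P = [[-1, 0], [1, 1]] with P⁻¹ = [[-1, 0], [1, 1]], and Q = P·diag(-1, -3)·P⁻¹.
Then Q⁹ = P·diag(-1, -19683)·P⁻¹ = [[1, 0], [-1, -19683]] · [[-1, 0], [1, 1]] = [[-1, 0], [-19682, -19683]].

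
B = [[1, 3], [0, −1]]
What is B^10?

[[1, 0], [0, 1]]

B² = I (check: tr B = 0 and det B = −1), so B^10 = I since 10 is even.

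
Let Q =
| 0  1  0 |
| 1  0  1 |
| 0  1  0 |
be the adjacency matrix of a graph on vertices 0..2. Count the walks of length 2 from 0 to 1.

0

The number of length-2 walks from vertex 0 to vertex 1 is entry (0,1) of Q^2, where Q is the adjacency matrix.
Q^2 = [[1, 0, 1], [0, 2, 0], [1, 0, 1]]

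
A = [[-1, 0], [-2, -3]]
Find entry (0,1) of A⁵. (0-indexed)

tr A = -4 and det A = 3, so the characteristic polynomial is λ² − (-4)λ + (3) with roots -3 and -1.
Eigenvectors give P = [[0, 1], [1, -1]] with P⁻¹ = [[1, 1], [1, 0]], and A = P·diag(-3, -1)·P⁻¹.
Then A⁵ = P·diag(-243, -1)·P⁻¹ = [[0, -1], [-243, 1]] · [[1, 1], [1, 0]] = [[-1, 0], [-242, -243]].

0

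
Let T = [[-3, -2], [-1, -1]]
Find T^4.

T^2 = [[11, 8], [4, 3]]
T^3 = [[-41, -30], [-15, -11]]
T^4 = [[153, 112], [56, 41]]

[[153, 112], [56, 41]]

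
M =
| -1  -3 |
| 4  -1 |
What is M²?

[[-11, 6], [-8, -11]]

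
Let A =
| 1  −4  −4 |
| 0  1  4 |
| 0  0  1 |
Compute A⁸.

[[1, −32, −480], [0, 1, 32], [0, 0, 1]]

A = I + N where N = [[0, −4, −4], [0, 0, 4], [0, 0, 0]] is strictly upper-triangular, so N³ = 0.
(I + N)⁸ = I + 8·N + 28·N² = [[1, −32, −480], [0, 1, 32], [0, 0, 1]].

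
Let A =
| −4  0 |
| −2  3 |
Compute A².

[[16, 0], [2, 9]]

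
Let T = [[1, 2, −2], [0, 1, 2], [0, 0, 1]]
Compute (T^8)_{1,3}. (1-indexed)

96

T = I + N where N = [[0, 2, −2], [0, 0, 2], [0, 0, 0]] is strictly upper-triangular, so N^3 = 0.
(I + N)^8 = I + 8·N + 28·N^2 = [[1, 16, 96], [0, 1, 16], [0, 0, 1]].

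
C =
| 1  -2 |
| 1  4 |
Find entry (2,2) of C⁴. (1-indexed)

146

tr C = 5 and det C = 6, so the characteristic polynomial is λ² − (5)λ + (6) with roots 2 and 3.
Eigenvectors give P = [[2, 1], [-1, -1]] with P⁻¹ = [[1, 1], [-1, -2]], and C = P·diag(2, 3)·P⁻¹.
Then C⁴ = P·diag(16, 81)·P⁻¹ = [[32, 81], [-16, -81]] · [[1, 1], [-1, -2]] = [[-49, -130], [65, 146]].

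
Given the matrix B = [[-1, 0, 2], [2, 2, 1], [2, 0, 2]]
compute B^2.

[[5, 0, 2], [4, 4, 8], [2, 0, 8]]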